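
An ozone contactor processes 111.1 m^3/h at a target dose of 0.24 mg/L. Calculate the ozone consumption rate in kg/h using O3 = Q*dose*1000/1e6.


O3 demand (mg/h) = Q * dose * 1000 = 111.1 * 0.24 * 1000 = 26664 mg/h
Convert mg to kg: 26664 / 1e6 = 0.026664 kg/h

0.026664 kg/h


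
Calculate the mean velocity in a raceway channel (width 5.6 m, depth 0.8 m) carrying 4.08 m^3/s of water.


Cross-sectional area = W * d = 5.6 * 0.8 = 4.48 m^2
Velocity = Q / A = 4.08 / 4.48 = 0.910714 m/s

0.910714 m/s


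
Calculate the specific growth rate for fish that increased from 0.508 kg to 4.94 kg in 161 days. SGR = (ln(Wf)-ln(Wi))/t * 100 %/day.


ln(W_f) = ln(4.94) = 1.5973653
ln(W_i) = ln(0.508) = -0.67727383
ln(W_f) - ln(W_i) = 1.5973653 - -0.67727383 = 2.2746391
SGR = 2.2746391 / 161 * 100 = 1.41282 %/day

1.41282 %/day


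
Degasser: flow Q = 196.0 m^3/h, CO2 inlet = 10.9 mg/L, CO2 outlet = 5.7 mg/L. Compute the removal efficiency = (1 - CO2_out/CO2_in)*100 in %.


CO2_out / CO2_in = 5.7 / 10.9 = 0.52293578
Fraction remaining = 0.52293578
efficiency = (1 - 0.52293578) * 100 = 47.7064 %

47.7064 %


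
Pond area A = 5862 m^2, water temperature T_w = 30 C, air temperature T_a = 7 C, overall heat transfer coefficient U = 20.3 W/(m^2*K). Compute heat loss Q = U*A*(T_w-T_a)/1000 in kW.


Temperature difference dT = 30 - 7 = 23 K
Heat loss (W) = U * A * dT = 20.3 * 5862 * 23 = 2736967.8 W
Convert to kW: 2736967.8 / 1000 = 2736.9678 kW

2736.9678 kW


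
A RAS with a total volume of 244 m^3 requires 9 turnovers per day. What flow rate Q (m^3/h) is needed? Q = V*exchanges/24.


Daily recirculation volume = 244 m^3 * 9 = 2196 m^3/day
Flow rate Q = daily volume / 24 h = 2196 / 24 = 91.5 m^3/h

91.5 m^3/h


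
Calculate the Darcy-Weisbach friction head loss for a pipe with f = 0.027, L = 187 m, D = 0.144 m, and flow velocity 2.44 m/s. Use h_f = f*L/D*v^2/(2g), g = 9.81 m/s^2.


v^2 = 2.44^2 = 5.9536 m^2/s^2
L/D = 187/0.144 = 1298.6111
h_f = f*(L/D)*v^2/(2g) = 0.027 * 1298.6111 * 5.9536 / 19.62 = 10.6396 m

10.6396 m


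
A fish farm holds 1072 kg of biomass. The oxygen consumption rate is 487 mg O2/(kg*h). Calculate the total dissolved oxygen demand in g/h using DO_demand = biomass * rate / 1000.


Total O2 consumption (mg/h) = 1072 kg * 487 mg/(kg*h) = 522064 mg/h
Convert to g/h: 522064 / 1000 = 522.064 g/h

522.064 g/h


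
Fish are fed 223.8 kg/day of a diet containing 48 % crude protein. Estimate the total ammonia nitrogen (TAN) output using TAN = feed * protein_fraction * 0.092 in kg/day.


Protein in feed = 223.8 * 48/100 = 107.424 kg/day
TAN = protein * 0.092 = 107.424 * 0.092 = 9.883008 kg/day

9.883008 kg/day


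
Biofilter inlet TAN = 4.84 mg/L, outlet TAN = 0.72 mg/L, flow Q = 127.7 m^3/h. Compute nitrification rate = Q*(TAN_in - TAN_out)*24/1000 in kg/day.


Concentration drop: TAN_in - TAN_out = 4.84 - 0.72 = 4.12 mg/L
Hourly TAN removed = Q * dTAN = 127.7 m^3/h * 4.12 mg/L = 526.124 g/h  (m^3/h * mg/L = g/h)
Daily TAN removed = 526.124 * 24 = 12626.976 g/day
Convert to kg/day: 12626.976 / 1000 = 12.626976 kg/day

12.626976 kg/day


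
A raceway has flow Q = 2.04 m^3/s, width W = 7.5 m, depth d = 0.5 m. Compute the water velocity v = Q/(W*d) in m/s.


Cross-sectional area = W * d = 7.5 * 0.5 = 3.75 m^2
Velocity = Q / A = 2.04 / 3.75 = 0.544 m/s

0.544 m/s


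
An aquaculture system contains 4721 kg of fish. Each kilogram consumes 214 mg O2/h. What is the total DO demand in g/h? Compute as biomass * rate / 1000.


Total O2 consumption (mg/h) = 4721 kg * 214 mg/(kg*h) = 1010294 mg/h
Convert to g/h: 1010294 / 1000 = 1010.294 g/h

1010.294 g/h


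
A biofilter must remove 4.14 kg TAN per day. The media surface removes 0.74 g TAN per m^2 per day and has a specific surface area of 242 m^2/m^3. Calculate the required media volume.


A = 4.14*1000 / 0.74 = 5594.5946 m^2
V = 5594.5946 / 242 = 23.1182

23.1182 m^3


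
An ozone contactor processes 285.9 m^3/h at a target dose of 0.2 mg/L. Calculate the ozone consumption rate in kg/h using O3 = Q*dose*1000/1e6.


O3 demand (mg/h) = Q * dose * 1000 = 285.9 * 0.2 * 1000 = 57180 mg/h
Convert mg to kg: 57180 / 1e6 = 0.05718 kg/h

0.05718 kg/h


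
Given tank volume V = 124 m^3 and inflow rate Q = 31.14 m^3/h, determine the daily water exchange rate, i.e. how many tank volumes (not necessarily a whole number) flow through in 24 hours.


Daily flow volume = 31.14 m^3/h * 24 h = 747.36 m^3/day
Exchanges = daily flow / tank volume = 747.36 / 124 = 6.0271 exchanges/day

6.0271 exchanges/day


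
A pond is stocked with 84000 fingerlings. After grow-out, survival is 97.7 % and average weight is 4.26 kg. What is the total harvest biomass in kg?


Survivors = 84000 * 97.7/100 = 82068 fish
Harvest biomass = survivors * W_f = 82068 * 4.26 = 349609.68 kg

349609.68 kg


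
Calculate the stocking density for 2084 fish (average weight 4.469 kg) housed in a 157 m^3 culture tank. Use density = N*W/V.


Total biomass = 2084 fish * 4.469 kg = 9313.396 kg
Density = total biomass / volume = 9313.396 / 157 = 59.321 kg/m^3

59.321 kg/m^3


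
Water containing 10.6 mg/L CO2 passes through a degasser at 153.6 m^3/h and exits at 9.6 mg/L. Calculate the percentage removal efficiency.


CO2_out / CO2_in = 9.6 / 10.6 = 0.90566038
Fraction remaining = 0.90566038
efficiency = (1 - 0.90566038) * 100 = 9.43396 %

9.43396 %


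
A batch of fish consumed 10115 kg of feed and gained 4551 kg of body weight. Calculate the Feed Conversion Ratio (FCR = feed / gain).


FCR = feed consumed / weight gained
FCR = 10115 kg / 4551 kg = 2.22259

2.22259


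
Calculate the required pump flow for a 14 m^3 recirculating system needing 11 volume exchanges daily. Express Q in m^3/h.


Daily recirculation volume = 14 m^3 * 11 = 154 m^3/day
Flow rate Q = daily volume / 24 h = 154 / 24 = 6.41667 m^3/h

6.41667 m^3/h


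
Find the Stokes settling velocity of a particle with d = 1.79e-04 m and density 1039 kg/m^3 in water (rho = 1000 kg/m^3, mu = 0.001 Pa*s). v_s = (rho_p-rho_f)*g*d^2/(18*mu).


Density difference: rho_p - rho_f = 1039 - 1000 = 39 kg/m^3
d^2 = (1.79e-04)^2 = 3.2041e-08 m^2
Numerator = (rho_p - rho_f) * g * d^2 = 39 * 9.81 * 3.2041e-08 = 1.2258566e-05
Denominator = 18 * mu = 18 * 0.001 = 0.018
v_s = 1.2258566e-05 / 0.018 = 6.81031e-04 m/s
Check: Re = rho_f * v_s * d / mu = 1000 * 6.81031e-04 * 1.79e-04 / 0.001 = 0.122 < 1, so Stokes' law applies.

6.81031e-04 m/s


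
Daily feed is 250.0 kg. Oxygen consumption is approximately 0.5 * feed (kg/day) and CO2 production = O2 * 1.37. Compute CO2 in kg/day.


O2 = 250.0 * 0.5 = 125
CO2 = 125 * 1.37 = 171.25

171.25 kg/day


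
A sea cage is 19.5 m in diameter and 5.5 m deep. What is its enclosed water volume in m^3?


r = d/2 = 19.5/2 = 9.75 m
Base area = pi*r^2 = pi*9.75^2 = 298.64765 m^2
Volume = 298.64765 * 5.5 = 1642.56 m^3

1642.56 m^3


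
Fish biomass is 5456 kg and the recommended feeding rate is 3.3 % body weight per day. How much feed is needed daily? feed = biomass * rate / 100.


Feeding rate fraction = 3.3% / 100 = 0.033
Daily feed = 5456 kg * 0.033 = 180.048 kg/day

180.048 kg/day


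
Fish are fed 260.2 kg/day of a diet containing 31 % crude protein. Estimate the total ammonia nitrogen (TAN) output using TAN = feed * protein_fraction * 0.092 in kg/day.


Protein in feed = 260.2 * 31/100 = 80.662 kg/day
TAN = protein * 0.092 = 80.662 * 0.092 = 7.420904 kg/day

7.420904 kg/day


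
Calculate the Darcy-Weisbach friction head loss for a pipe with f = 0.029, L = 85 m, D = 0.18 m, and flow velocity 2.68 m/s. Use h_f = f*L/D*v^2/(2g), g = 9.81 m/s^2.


v^2 = 2.68^2 = 7.1824 m^2/s^2
L/D = 85/0.18 = 472.22222
h_f = f*(L/D)*v^2/(2g) = 0.029 * 472.22222 * 7.1824 / 19.62 = 5.0132 m

5.0132 m


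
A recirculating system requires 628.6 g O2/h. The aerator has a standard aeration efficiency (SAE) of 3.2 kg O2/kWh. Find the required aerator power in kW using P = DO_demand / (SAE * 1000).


SAE in g O2/kWh = 3.2 * 1000 = 3200 g/kWh
P = DO_demand / SAE_g = 628.6 / 3200 = 0.196438 kW

0.196438 kW


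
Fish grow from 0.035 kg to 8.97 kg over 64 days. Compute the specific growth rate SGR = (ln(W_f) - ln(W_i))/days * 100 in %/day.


ln(W_f) = ln(8.97) = 2.1938857
ln(W_i) = ln(0.035) = -3.3524072
ln(W_f) - ln(W_i) = 2.1938857 - -3.3524072 = 5.5462929
SGR = 5.5462929 / 64 * 100 = 8.66608 %/day

8.66608 %/day


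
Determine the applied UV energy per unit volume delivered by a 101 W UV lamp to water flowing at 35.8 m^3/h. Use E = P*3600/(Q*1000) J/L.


Energy delivered per hour = 101 W * 3600 s = 363600 J/h
Volume treated per hour = 35.8 m^3/h * 1000 = 35800 L/h
dose = 363600 / 35800 = 10.1564 J/L

10.1564 J/L


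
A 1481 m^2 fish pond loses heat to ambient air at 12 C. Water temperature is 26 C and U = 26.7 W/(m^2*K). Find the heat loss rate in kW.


Temperature difference dT = 26 - 12 = 14 K
Heat loss (W) = U * A * dT = 26.7 * 1481 * 14 = 553597.8 W
Convert to kW: 553597.8 / 1000 = 553.5978 kW

553.5978 kW


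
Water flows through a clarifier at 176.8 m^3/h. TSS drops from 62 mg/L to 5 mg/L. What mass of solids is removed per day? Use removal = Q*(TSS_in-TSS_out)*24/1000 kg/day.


Concentration drop: TSS_in - TSS_out = 62 - 5 = 57 mg/L
Hourly solids removed = Q * dTSS = 176.8 m^3/h * 57 mg/L = 10077.6 g/h  (m^3/h * mg/L = g/h)
Daily solids removed = 10077.6 * 24 = 241862.4 g/day
Convert g to kg: 241862.4 / 1000 = 241.8624 kg/day

241.8624 kg/day


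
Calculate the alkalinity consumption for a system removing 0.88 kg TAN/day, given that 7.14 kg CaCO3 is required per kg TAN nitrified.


Alkalinity factor: 7.14 kg CaCO3 consumed per kg TAN nitrified
alk = 0.88 kg TAN * 7.14 = 6.2832 kg CaCO3/day

6.2832 kg CaCO3/day


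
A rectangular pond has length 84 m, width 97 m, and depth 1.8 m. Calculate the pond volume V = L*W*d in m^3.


Base area = L * W = 84 * 97 = 8148 m^2
Volume = area * depth = 8148 * 1.8 = 14666.4 m^3

14666.4 m^3


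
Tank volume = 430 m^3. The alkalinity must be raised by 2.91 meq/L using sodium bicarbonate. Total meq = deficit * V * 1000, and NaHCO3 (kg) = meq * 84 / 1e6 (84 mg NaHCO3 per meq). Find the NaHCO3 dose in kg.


Tank volume in L = 430 m^3 * 1000 = 430000 L
Total meq required = 2.91 meq/L * 430000 L = 1251300 meq
NaHCO3 mass = 1251300 meq * 84 mg/meq / 1e6 = 105.109 kg

105.109 kg


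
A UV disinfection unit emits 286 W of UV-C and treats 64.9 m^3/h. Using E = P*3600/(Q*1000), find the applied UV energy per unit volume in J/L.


Energy delivered per hour = 286 W * 3600 s = 1029600 J/h
Volume treated per hour = 64.9 m^3/h * 1000 = 64900 L/h
dose = 1029600 / 64900 = 15.8644 J/L

15.8644 J/L


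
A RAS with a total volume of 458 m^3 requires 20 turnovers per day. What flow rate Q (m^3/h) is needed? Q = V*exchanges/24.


Daily recirculation volume = 458 m^3 * 20 = 9160 m^3/day
Flow rate Q = daily volume / 24 h = 9160 / 24 = 381.667 m^3/h

381.667 m^3/h


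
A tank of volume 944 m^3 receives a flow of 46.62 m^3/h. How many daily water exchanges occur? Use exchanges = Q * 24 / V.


Daily flow volume = 46.62 m^3/h * 24 h = 1118.88 m^3/day
Exchanges = daily flow / tank volume = 1118.88 / 944 = 1.18525 exchanges/day

1.18525 exchanges/day


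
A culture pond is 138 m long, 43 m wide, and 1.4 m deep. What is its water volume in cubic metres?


Base area = L * W = 138 * 43 = 5934 m^2
Volume = area * depth = 5934 * 1.4 = 8307.6 m^3

8307.6 m^3


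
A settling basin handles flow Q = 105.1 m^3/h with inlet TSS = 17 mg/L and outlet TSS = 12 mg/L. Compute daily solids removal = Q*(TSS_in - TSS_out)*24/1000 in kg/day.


Concentration drop: TSS_in - TSS_out = 17 - 12 = 5 mg/L
Hourly solids removed = Q * dTSS = 105.1 m^3/h * 5 mg/L = 525.5 g/h  (m^3/h * mg/L = g/h)
Daily solids removed = 525.5 * 24 = 12612 g/day
Convert g to kg: 12612 / 1000 = 12.612 kg/day

12.612 kg/day


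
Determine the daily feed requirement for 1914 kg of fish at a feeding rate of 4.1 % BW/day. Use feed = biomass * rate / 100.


Feeding rate fraction = 4.1% / 100 = 0.041
Daily feed = 1914 kg * 0.041 = 78.474 kg/day

78.474 kg/day


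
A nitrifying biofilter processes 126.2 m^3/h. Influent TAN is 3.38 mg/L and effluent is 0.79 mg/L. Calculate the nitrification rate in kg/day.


Concentration drop: TAN_in - TAN_out = 3.38 - 0.79 = 2.59 mg/L
Hourly TAN removed = Q * dTAN = 126.2 m^3/h * 2.59 mg/L = 326.858 g/h  (m^3/h * mg/L = g/h)
Daily TAN removed = 326.858 * 24 = 7844.592 g/day
Convert to kg/day: 7844.592 / 1000 = 7.844592 kg/day

7.844592 kg/day


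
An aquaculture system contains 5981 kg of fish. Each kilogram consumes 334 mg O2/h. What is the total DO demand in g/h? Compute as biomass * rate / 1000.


Total O2 consumption (mg/h) = 5981 kg * 334 mg/(kg*h) = 1997654 mg/h
Convert to g/h: 1997654 / 1000 = 1997.654 g/h

1997.654 g/h


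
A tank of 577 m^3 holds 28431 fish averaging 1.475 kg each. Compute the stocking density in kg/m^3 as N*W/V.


Total biomass = 28431 fish * 1.475 kg = 41935.725 kg
Density = total biomass / volume = 41935.725 / 577 = 72.6789 kg/m^3

72.6789 kg/m^3


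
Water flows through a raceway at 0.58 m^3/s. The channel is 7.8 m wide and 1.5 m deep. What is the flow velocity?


Cross-sectional area = W * d = 7.8 * 1.5 = 11.7 m^2
Velocity = Q / A = 0.58 / 11.7 = 0.0495726 m/s

0.0495726 m/s


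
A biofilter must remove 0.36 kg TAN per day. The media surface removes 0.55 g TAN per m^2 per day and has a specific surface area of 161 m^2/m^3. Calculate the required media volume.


A = 0.36*1000 / 0.55 = 654.54545 m^2
V = 654.54545 / 161 = 4.0655

4.0655 m^3


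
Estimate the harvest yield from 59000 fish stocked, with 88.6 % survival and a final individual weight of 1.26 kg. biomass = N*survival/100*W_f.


Survivors = 59000 * 88.6/100 = 52274 fish
Harvest biomass = survivors * W_f = 52274 * 1.26 = 65865.24 kg

65865.24 kg


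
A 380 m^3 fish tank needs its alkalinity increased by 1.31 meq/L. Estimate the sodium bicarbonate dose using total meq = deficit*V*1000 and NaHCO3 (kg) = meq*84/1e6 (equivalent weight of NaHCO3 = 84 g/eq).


Tank volume in L = 380 m^3 * 1000 = 380000 L
Total meq required = 1.31 meq/L * 380000 L = 497800 meq
NaHCO3 mass = 497800 meq * 84 mg/meq / 1e6 = 41.8152 kg

41.8152 kg


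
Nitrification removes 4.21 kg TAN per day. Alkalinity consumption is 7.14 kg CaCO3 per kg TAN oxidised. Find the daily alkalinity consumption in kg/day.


Alkalinity factor: 7.14 kg CaCO3 consumed per kg TAN nitrified
alk = 4.21 kg TAN * 7.14 = 30.0594 kg CaCO3/day

30.0594 kg CaCO3/day


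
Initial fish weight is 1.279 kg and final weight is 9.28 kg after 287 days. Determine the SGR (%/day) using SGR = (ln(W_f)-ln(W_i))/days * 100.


ln(W_f) = ln(9.28) = 2.2278615
ln(W_i) = ln(1.279) = 0.24607852
ln(W_f) - ln(W_i) = 2.2278615 - 0.24607852 = 1.981783
SGR = 1.981783 / 287 * 100 = 0.690517 %/day

0.690517 %/day


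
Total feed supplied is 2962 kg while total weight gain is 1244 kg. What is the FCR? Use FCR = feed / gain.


FCR = feed consumed / weight gained
FCR = 2962 kg / 1244 kg = 2.38103

2.38103


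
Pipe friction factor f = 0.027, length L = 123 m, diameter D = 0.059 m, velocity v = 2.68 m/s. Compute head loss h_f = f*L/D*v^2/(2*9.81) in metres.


v^2 = 2.68^2 = 7.1824 m^2/s^2
L/D = 123/0.059 = 2084.7458
h_f = f*(L/D)*v^2/(2g) = 0.027 * 2084.7458 * 7.1824 / 19.62 = 20.6057 m

20.6057 m


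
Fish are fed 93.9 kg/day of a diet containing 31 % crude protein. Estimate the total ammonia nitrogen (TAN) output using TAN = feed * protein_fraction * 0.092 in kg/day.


Protein in feed = 93.9 * 31/100 = 29.109 kg/day
TAN = protein * 0.092 = 29.109 * 0.092 = 2.678028 kg/day

2.678028 kg/day


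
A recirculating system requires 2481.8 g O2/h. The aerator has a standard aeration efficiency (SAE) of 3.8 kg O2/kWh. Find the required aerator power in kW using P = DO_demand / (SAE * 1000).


SAE in g O2/kWh = 3.8 * 1000 = 3800 g/kWh
P = DO_demand / SAE_g = 2481.8 / 3800 = 0.653105 kW

0.653105 kW


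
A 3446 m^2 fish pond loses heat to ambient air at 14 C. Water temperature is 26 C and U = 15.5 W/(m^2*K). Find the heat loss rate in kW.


Temperature difference dT = 26 - 14 = 12 K
Heat loss (W) = U * A * dT = 15.5 * 3446 * 12 = 640956 W
Convert to kW: 640956 / 1000 = 640.956 kW

640.956 kW


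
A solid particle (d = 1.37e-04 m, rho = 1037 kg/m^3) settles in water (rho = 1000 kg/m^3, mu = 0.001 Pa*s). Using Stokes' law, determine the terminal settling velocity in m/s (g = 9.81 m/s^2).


Density difference: rho_p - rho_f = 1037 - 1000 = 37 kg/m^3
d^2 = (1.37e-04)^2 = 1.8769e-08 m^2
Numerator = (rho_p - rho_f) * g * d^2 = 37 * 9.81 * 1.8769e-08 = 6.8125839e-06
Denominator = 18 * mu = 18 * 0.001 = 0.018
v_s = 6.8125839e-06 / 0.018 = 3.78477e-04 m/s
Check: Re = rho_f * v_s * d / mu = 1000 * 3.78477e-04 * 1.37e-04 / 0.001 = 0.0519 < 1, so Stokes' law applies.

3.78477e-04 m/s


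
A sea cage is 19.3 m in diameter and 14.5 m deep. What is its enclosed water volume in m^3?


r = d/2 = 19.3/2 = 9.65 m
Base area = pi*r^2 = pi*9.65^2 = 292.55296 m^2
Volume = 292.55296 * 14.5 = 4242.02 m^3

4242.02 m^3


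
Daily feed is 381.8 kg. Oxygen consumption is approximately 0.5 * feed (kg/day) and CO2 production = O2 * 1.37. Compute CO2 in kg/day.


O2 = 381.8 * 0.5 = 190.9
CO2 = 190.9 * 1.37 = 261.533

261.533 kg/day


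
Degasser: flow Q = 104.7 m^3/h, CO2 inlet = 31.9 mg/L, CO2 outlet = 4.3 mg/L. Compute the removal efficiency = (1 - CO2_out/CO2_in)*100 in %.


CO2_out / CO2_in = 4.3 / 31.9 = 0.13479624
Fraction remaining = 0.13479624
efficiency = (1 - 0.13479624) * 100 = 86.5204 %

86.5204 %


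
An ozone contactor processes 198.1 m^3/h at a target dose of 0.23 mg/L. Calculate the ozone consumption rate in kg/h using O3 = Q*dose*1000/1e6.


O3 demand (mg/h) = Q * dose * 1000 = 198.1 * 0.23 * 1000 = 45563 mg/h
Convert mg to kg: 45563 / 1e6 = 0.045563 kg/h

0.045563 kg/h


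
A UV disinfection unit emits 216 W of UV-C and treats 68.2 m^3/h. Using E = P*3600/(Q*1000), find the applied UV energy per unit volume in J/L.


Energy delivered per hour = 216 W * 3600 s = 777600 J/h
Volume treated per hour = 68.2 m^3/h * 1000 = 68200 L/h
dose = 777600 / 68200 = 11.4018 J/L

11.4018 J/L


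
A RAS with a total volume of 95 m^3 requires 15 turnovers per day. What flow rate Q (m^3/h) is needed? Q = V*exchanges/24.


Daily recirculation volume = 95 m^3 * 15 = 1425 m^3/day
Flow rate Q = daily volume / 24 h = 1425 / 24 = 59.375 m^3/h

59.375 m^3/h


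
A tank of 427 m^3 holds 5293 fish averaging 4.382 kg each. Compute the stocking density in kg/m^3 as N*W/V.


Total biomass = 5293 fish * 4.382 kg = 23193.926 kg
Density = total biomass / volume = 23193.926 / 427 = 54.3183 kg/m^3

54.3183 kg/m^3


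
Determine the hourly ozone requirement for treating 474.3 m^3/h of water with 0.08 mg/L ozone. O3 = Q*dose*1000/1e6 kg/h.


O3 demand (mg/h) = Q * dose * 1000 = 474.3 * 0.08 * 1000 = 37944 mg/h
Convert mg to kg: 37944 / 1e6 = 0.037944 kg/h

0.037944 kg/h


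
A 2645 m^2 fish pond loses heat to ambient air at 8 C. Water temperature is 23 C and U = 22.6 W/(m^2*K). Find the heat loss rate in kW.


Temperature difference dT = 23 - 8 = 15 K
Heat loss (W) = U * A * dT = 22.6 * 2645 * 15 = 896655 W
Convert to kW: 896655 / 1000 = 896.655 kW

896.655 kW


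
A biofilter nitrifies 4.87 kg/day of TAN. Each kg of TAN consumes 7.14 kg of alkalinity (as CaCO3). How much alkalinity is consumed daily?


Alkalinity factor: 7.14 kg CaCO3 consumed per kg TAN nitrified
alk = 4.87 kg TAN * 7.14 = 34.7718 kg CaCO3/day

34.7718 kg CaCO3/day


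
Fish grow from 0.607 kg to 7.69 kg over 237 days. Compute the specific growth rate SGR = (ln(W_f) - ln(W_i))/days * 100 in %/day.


ln(W_f) = ln(7.69) = 2.0399208
ln(W_i) = ln(0.607) = -0.49922649
ln(W_f) - ln(W_i) = 2.0399208 - -0.49922649 = 2.5391473
SGR = 2.5391473 / 237 * 100 = 1.07137 %/day

1.07137 %/day


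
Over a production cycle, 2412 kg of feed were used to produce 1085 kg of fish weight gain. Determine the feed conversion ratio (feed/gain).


FCR = feed consumed / weight gained
FCR = 2412 kg / 1085 kg = 2.22304

2.22304


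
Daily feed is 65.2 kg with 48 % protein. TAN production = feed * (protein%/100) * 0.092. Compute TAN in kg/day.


Protein in feed = 65.2 * 48/100 = 31.296 kg/day
TAN = protein * 0.092 = 31.296 * 0.092 = 2.879232 kg/day

2.879232 kg/day


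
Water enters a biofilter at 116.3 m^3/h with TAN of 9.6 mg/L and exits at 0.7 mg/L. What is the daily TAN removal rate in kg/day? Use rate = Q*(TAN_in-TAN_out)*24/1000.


Concentration drop: TAN_in - TAN_out = 9.6 - 0.7 = 8.9 mg/L
Hourly TAN removed = Q * dTAN = 116.3 m^3/h * 8.9 mg/L = 1035.07 g/h  (m^3/h * mg/L = g/h)
Daily TAN removed = 1035.07 * 24 = 24841.68 g/day
Convert to kg/day: 24841.68 / 1000 = 24.84168 kg/day

24.84168 kg/day


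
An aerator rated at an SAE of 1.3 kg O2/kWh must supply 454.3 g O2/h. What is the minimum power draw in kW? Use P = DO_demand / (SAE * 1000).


SAE in g O2/kWh = 1.3 * 1000 = 1300 g/kWh
P = DO_demand / SAE_g = 454.3 / 1300 = 0.349462 kW

0.349462 kW


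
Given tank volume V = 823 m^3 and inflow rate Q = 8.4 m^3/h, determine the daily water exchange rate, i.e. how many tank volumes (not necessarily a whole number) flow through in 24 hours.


Daily flow volume = 8.4 m^3/h * 24 h = 201.6 m^3/day
Exchanges = daily flow / tank volume = 201.6 / 823 = 0.244957 exchanges/day

0.244957 exchanges/day


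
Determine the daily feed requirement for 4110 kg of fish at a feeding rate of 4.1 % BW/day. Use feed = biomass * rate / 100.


Feeding rate fraction = 4.1% / 100 = 0.041
Daily feed = 4110 kg * 0.041 = 168.51 kg/day

168.51 kg/day


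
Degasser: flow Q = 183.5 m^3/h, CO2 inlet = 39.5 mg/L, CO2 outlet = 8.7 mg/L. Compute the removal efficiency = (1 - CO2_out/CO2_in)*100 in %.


CO2_out / CO2_in = 8.7 / 39.5 = 0.22025316
Fraction remaining = 0.22025316
efficiency = (1 - 0.22025316) * 100 = 77.9747 %

77.9747 %


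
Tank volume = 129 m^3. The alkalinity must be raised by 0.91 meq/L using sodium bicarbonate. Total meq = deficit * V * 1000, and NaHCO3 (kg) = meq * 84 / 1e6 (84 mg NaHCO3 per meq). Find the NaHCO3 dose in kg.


Tank volume in L = 129 m^3 * 1000 = 129000 L
Total meq required = 0.91 meq/L * 129000 L = 117390 meq
NaHCO3 mass = 117390 meq * 84 mg/meq / 1e6 = 9.86076 kg

9.86076 kg


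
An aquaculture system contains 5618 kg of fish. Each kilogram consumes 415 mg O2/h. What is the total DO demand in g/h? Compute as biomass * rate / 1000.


Total O2 consumption (mg/h) = 5618 kg * 415 mg/(kg*h) = 2331470 mg/h
Convert to g/h: 2331470 / 1000 = 2331.47 g/h

2331.47 g/h


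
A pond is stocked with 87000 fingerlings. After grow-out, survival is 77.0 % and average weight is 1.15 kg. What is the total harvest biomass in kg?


Survivors = 87000 * 77.0/100 = 66990 fish
Harvest biomass = survivors * W_f = 66990 * 1.15 = 77038.5 kg

77038.5 kg


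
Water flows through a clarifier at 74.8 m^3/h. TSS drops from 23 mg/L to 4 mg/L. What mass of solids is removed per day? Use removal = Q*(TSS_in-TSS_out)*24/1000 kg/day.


Concentration drop: TSS_in - TSS_out = 23 - 4 = 19 mg/L
Hourly solids removed = Q * dTSS = 74.8 m^3/h * 19 mg/L = 1421.2 g/h  (m^3/h * mg/L = g/h)
Daily solids removed = 1421.2 * 24 = 34108.8 g/day
Convert g to kg: 34108.8 / 1000 = 34.1088 kg/day

34.1088 kg/day


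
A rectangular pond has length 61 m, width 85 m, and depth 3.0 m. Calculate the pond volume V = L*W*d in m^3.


Base area = L * W = 61 * 85 = 5185 m^2
Volume = area * depth = 5185 * 3.0 = 15555 m^3

15555 m^3


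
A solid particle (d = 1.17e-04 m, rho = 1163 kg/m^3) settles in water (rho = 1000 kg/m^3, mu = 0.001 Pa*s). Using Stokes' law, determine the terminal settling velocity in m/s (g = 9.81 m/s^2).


Density difference: rho_p - rho_f = 1163 - 1000 = 163 kg/m^3
d^2 = (1.17e-04)^2 = 1.3689e-08 m^2
Numerator = (rho_p - rho_f) * g * d^2 = 163 * 9.81 * 1.3689e-08 = 2.1889122e-05
Denominator = 18 * mu = 18 * 0.001 = 0.018
v_s = 2.1889122e-05 / 0.018 = 0.00121606 m/s
Check: Re = rho_f * v_s * d / mu = 1000 * 0.00121606 * 1.17e-04 / 0.001 = 0.142 < 1, so Stokes' law applies.

0.00121606 m/s


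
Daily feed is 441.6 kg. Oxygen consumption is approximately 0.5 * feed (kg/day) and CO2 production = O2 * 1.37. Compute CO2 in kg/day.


O2 = 441.6 * 0.5 = 220.8
CO2 = 220.8 * 1.37 = 302.496

302.496 kg/day


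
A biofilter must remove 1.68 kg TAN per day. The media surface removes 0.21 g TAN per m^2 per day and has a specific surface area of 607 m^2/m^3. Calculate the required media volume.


A = 1.68*1000 / 0.21 = 8000 m^2
V = 8000 / 607 = 13.1796

13.1796 m^3


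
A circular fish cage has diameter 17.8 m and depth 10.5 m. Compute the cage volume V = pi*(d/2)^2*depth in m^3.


r = d/2 = 17.8/2 = 8.9 m
Base area = pi*r^2 = pi*8.9^2 = 248.84555 m^2
Volume = 248.84555 * 10.5 = 2612.88 m^3

2612.88 m^3


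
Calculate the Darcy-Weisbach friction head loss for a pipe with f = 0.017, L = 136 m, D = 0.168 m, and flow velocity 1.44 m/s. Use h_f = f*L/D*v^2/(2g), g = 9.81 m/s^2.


v^2 = 1.44^2 = 2.0736 m^2/s^2
L/D = 136/0.168 = 809.52381
h_f = f*(L/D)*v^2/(2g) = 0.017 * 809.52381 * 2.0736 / 19.62 = 1.45447 m

1.45447 m


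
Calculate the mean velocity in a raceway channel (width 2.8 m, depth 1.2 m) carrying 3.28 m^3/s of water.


Cross-sectional area = W * d = 2.8 * 1.2 = 3.36 m^2
Velocity = Q / A = 3.28 / 3.36 = 0.97619 m/s

0.97619 m/s


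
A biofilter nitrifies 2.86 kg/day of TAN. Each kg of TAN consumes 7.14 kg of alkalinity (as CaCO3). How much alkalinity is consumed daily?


Alkalinity factor: 7.14 kg CaCO3 consumed per kg TAN nitrified
alk = 2.86 kg TAN * 7.14 = 20.4204 kg CaCO3/day

20.4204 kg CaCO3/day


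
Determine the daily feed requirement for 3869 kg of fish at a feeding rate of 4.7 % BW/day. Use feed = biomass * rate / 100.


Feeding rate fraction = 4.7% / 100 = 0.047
Daily feed = 3869 kg * 0.047 = 181.843 kg/day

181.843 kg/day


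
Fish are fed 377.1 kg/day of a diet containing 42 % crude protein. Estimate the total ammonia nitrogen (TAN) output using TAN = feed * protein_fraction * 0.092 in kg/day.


Protein in feed = 377.1 * 42/100 = 158.382 kg/day
TAN = protein * 0.092 = 158.382 * 0.092 = 14.571144 kg/day

14.571144 kg/day


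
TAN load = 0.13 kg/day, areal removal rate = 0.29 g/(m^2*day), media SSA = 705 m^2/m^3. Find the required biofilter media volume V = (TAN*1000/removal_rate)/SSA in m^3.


A = 0.13*1000 / 0.29 = 448.27586 m^2
V = 448.27586 / 705 = 0.635852

0.635852 m^3


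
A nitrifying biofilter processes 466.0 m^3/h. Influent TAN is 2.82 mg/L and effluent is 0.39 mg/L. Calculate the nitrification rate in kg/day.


Concentration drop: TAN_in - TAN_out = 2.82 - 0.39 = 2.43 mg/L
Hourly TAN removed = Q * dTAN = 466.0 m^3/h * 2.43 mg/L = 1132.38 g/h  (m^3/h * mg/L = g/h)
Daily TAN removed = 1132.38 * 24 = 27177.12 g/day
Convert to kg/day: 27177.12 / 1000 = 27.17712 kg/day

27.17712 kg/day


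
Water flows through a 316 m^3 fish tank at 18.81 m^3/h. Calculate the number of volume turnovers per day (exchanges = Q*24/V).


Daily flow volume = 18.81 m^3/h * 24 h = 451.44 m^3/day
Exchanges = daily flow / tank volume = 451.44 / 316 = 1.42861 exchanges/day

1.42861 exchanges/day


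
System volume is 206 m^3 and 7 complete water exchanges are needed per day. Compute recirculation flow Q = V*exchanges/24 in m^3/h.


Daily recirculation volume = 206 m^3 * 7 = 1442 m^3/day
Flow rate Q = daily volume / 24 h = 1442 / 24 = 60.0833 m^3/h

60.0833 m^3/h


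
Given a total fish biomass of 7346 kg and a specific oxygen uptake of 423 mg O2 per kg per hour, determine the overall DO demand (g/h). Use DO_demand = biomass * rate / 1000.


Total O2 consumption (mg/h) = 7346 kg * 423 mg/(kg*h) = 3107358 mg/h
Convert to g/h: 3107358 / 1000 = 3107.358 g/h

3107.358 g/h


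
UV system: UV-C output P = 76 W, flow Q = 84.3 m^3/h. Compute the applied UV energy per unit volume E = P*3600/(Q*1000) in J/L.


Energy delivered per hour = 76 W * 3600 s = 273600 J/h
Volume treated per hour = 84.3 m^3/h * 1000 = 84300 L/h
dose = 273600 / 84300 = 3.24555 J/L

3.24555 J/L


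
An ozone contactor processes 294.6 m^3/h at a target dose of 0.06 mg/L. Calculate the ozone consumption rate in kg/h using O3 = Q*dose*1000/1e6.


O3 demand (mg/h) = Q * dose * 1000 = 294.6 * 0.06 * 1000 = 17676 mg/h
Convert mg to kg: 17676 / 1e6 = 0.017676 kg/h

0.017676 kg/h


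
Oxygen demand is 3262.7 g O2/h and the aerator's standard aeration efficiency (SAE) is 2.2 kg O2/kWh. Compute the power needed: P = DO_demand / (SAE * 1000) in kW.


SAE in g O2/kWh = 2.2 * 1000 = 2200 g/kWh
P = DO_demand / SAE_g = 3262.7 / 2200 = 1.48305 kW

1.48305 kW


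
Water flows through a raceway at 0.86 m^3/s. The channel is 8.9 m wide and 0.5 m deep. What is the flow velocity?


Cross-sectional area = W * d = 8.9 * 0.5 = 4.45 m^2
Velocity = Q / A = 0.86 / 4.45 = 0.193258 m/s

0.193258 m/s


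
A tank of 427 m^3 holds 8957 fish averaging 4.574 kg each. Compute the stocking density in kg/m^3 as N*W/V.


Total biomass = 8957 fish * 4.574 kg = 40969.318 kg
Density = total biomass / volume = 40969.318 / 427 = 95.9469 kg/m^3

95.9469 kg/m^3


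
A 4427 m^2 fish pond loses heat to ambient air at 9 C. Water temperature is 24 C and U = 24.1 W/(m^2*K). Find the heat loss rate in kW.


Temperature difference dT = 24 - 9 = 15 K
Heat loss (W) = U * A * dT = 24.1 * 4427 * 15 = 1600360.5 W
Convert to kW: 1600360.5 / 1000 = 1600.3605 kW

1600.3605 kW


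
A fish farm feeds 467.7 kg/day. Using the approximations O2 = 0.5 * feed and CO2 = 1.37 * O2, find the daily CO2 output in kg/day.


O2 = 467.7 * 0.5 = 233.85
CO2 = 233.85 * 1.37 = 320.3745

320.3745 kg/day


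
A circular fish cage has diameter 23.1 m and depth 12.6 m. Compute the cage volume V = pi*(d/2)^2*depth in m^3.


r = d/2 = 23.1/2 = 11.55 m
Base area = pi*r^2 = pi*11.55^2 = 419.09631 m^2
Volume = 419.09631 * 12.6 = 5280.61 m^3

5280.61 m^3


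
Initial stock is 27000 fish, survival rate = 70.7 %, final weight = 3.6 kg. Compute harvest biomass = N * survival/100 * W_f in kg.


Survivors = 27000 * 70.7/100 = 19089 fish
Harvest biomass = survivors * W_f = 19089 * 3.6 = 68720.4 kg

68720.4 kg


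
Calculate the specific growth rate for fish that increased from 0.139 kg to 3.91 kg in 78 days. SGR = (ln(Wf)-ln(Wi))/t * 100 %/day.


ln(W_f) = ln(3.91) = 1.3635374
ln(W_i) = ln(0.139) = -1.9732813
ln(W_f) - ln(W_i) = 1.3635374 - -1.9732813 = 3.3368187
SGR = 3.3368187 / 78 * 100 = 4.27797 %/day

4.27797 %/day


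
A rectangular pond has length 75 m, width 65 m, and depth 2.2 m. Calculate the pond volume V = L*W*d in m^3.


Base area = L * W = 75 * 65 = 4875 m^2
Volume = area * depth = 4875 * 2.2 = 10725 m^3

10725 m^3


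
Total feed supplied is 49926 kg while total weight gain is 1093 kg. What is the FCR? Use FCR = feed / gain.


FCR = feed consumed / weight gained
FCR = 49926 kg / 1093 kg = 45.678

45.678


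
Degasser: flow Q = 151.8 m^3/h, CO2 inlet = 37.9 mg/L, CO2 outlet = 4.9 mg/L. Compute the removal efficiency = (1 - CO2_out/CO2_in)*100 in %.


CO2_out / CO2_in = 4.9 / 37.9 = 0.1292876
Fraction remaining = 0.1292876
efficiency = (1 - 0.1292876) * 100 = 87.0712 %

87.0712 %


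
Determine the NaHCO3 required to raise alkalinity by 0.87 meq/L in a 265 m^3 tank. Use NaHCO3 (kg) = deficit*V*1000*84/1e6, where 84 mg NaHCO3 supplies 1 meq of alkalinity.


Tank volume in L = 265 m^3 * 1000 = 265000 L
Total meq required = 0.87 meq/L * 265000 L = 230550 meq
NaHCO3 mass = 230550 meq * 84 mg/meq / 1e6 = 19.3662 kg

19.3662 kg


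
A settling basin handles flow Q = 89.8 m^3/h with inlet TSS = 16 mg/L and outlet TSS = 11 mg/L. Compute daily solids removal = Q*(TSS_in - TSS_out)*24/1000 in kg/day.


Concentration drop: TSS_in - TSS_out = 16 - 11 = 5 mg/L
Hourly solids removed = Q * dTSS = 89.8 m^3/h * 5 mg/L = 449 g/h  (m^3/h * mg/L = g/h)
Daily solids removed = 449 * 24 = 10776 g/day
Convert g to kg: 10776 / 1000 = 10.776 kg/day

10.776 kg/day


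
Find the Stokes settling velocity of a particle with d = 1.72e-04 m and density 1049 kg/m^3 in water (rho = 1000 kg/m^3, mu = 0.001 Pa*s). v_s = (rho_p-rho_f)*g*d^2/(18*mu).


Density difference: rho_p - rho_f = 1049 - 1000 = 49 kg/m^3
d^2 = (1.72e-04)^2 = 2.9584e-08 m^2
Numerator = (rho_p - rho_f) * g * d^2 = 49 * 9.81 * 2.9584e-08 = 1.4220733e-05
Denominator = 18 * mu = 18 * 0.001 = 0.018
v_s = 1.4220733e-05 / 0.018 = 7.90041e-04 m/s
Check: Re = rho_f * v_s * d / mu = 1000 * 7.90041e-04 * 1.72e-04 / 0.001 = 0.136 < 1, so Stokes' law applies.

7.90041e-04 m/s


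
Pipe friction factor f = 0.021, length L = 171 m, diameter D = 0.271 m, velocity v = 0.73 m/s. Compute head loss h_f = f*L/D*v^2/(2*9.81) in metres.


v^2 = 0.73^2 = 0.5329 m^2/s^2
L/D = 171/0.271 = 630.99631
h_f = f*(L/D)*v^2/(2g) = 0.021 * 630.99631 * 0.5329 / 19.62 = 0.359909 m

0.359909 m


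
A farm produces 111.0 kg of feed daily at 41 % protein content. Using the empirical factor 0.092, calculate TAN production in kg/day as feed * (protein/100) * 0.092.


Protein in feed = 111.0 * 41/100 = 45.51 kg/day
TAN = protein * 0.092 = 45.51 * 0.092 = 4.18692 kg/day

4.18692 kg/day


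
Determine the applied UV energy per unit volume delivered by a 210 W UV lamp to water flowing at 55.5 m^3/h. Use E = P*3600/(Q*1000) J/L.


Energy delivered per hour = 210 W * 3600 s = 756000 J/h
Volume treated per hour = 55.5 m^3/h * 1000 = 55500 L/h
dose = 756000 / 55500 = 13.6216 J/L

13.6216 J/L


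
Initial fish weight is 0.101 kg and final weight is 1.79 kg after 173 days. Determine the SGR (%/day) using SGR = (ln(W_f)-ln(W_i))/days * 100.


ln(W_f) = ln(1.79) = 0.58221562
ln(W_i) = ln(0.101) = -2.2926348
ln(W_f) - ln(W_i) = 0.58221562 - -2.2926348 = 2.8748504
SGR = 2.8748504 / 173 * 100 = 1.66176 %/day

1.66176 %/day


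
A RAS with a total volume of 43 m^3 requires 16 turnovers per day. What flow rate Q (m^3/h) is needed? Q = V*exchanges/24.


Daily recirculation volume = 43 m^3 * 16 = 688 m^3/day
Flow rate Q = daily volume / 24 h = 688 / 24 = 28.6667 m^3/h

28.6667 m^3/h


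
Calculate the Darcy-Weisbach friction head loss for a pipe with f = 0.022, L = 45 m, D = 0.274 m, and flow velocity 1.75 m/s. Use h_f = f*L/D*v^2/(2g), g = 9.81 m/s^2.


v^2 = 1.75^2 = 3.0625 m^2/s^2
L/D = 45/0.274 = 164.23358
h_f = f*(L/D)*v^2/(2g) = 0.022 * 164.23358 * 3.0625 / 19.62 = 0.563977 m

0.563977 m


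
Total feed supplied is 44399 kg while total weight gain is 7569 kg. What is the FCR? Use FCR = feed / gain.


FCR = feed consumed / weight gained
FCR = 44399 kg / 7569 kg = 5.8659

5.8659


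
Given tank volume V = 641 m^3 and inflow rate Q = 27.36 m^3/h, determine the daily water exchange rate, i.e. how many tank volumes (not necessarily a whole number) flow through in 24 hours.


Daily flow volume = 27.36 m^3/h * 24 h = 656.64 m^3/day
Exchanges = daily flow / tank volume = 656.64 / 641 = 1.0244 exchanges/day

1.0244 exchanges/day


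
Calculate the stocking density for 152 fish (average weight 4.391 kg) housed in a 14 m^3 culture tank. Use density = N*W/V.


Total biomass = 152 fish * 4.391 kg = 667.432 kg
Density = total biomass / volume = 667.432 / 14 = 47.6737 kg/m^3

47.6737 kg/m^3


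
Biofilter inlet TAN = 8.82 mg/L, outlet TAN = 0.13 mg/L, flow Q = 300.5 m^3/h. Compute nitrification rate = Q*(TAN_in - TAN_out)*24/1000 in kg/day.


Concentration drop: TAN_in - TAN_out = 8.82 - 0.13 = 8.69 mg/L
Hourly TAN removed = Q * dTAN = 300.5 m^3/h * 8.69 mg/L = 2611.345 g/h  (m^3/h * mg/L = g/h)
Daily TAN removed = 2611.345 * 24 = 62672.28 g/day
Convert to kg/day: 62672.28 / 1000 = 62.67228 kg/day

62.67228 kg/day


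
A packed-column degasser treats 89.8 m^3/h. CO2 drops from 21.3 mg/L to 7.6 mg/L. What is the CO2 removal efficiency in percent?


CO2_out / CO2_in = 7.6 / 21.3 = 0.35680751
Fraction remaining = 0.35680751
efficiency = (1 - 0.35680751) * 100 = 64.3192 %

64.3192 %


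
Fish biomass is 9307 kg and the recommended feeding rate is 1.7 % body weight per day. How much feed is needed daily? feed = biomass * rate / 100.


Feeding rate fraction = 1.7% / 100 = 0.017
Daily feed = 9307 kg * 0.017 = 158.219 kg/day

158.219 kg/day


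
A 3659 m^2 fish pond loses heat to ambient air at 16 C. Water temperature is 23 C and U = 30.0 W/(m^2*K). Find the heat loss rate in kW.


Temperature difference dT = 23 - 16 = 7 K
Heat loss (W) = U * A * dT = 30.0 * 3659 * 7 = 768390 W
Convert to kW: 768390 / 1000 = 768.39 kW

768.39 kW


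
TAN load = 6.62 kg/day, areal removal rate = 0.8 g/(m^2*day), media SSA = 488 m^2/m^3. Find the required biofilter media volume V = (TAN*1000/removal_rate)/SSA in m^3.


A = 6.62*1000 / 0.8 = 8275 m^2
V = 8275 / 488 = 16.957

16.957 m^3


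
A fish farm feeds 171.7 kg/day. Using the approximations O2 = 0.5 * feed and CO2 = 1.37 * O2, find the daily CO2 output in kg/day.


O2 = 171.7 * 0.5 = 85.85
CO2 = 85.85 * 1.37 = 117.6145

117.6145 kg/day


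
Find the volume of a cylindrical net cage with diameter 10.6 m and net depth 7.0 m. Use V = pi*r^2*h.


r = d/2 = 10.6/2 = 5.3 m
Base area = pi*r^2 = pi*5.3^2 = 88.247338 m^2
Volume = 88.247338 * 7.0 = 617.731 m^3

617.731 m^3


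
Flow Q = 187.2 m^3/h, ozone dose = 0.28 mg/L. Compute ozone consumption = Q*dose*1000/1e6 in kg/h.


O3 demand (mg/h) = Q * dose * 1000 = 187.2 * 0.28 * 1000 = 52416 mg/h
Convert mg to kg: 52416 / 1e6 = 0.052416 kg/h

0.052416 kg/h


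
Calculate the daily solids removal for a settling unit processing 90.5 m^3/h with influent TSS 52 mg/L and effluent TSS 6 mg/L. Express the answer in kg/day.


Concentration drop: TSS_in - TSS_out = 52 - 6 = 46 mg/L
Hourly solids removed = Q * dTSS = 90.5 m^3/h * 46 mg/L = 4163 g/h  (m^3/h * mg/L = g/h)
Daily solids removed = 4163 * 24 = 99912 g/day
Convert g to kg: 99912 / 1000 = 99.912 kg/day

99.912 kg/day


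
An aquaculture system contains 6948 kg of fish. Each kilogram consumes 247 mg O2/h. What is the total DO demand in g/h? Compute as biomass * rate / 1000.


Total O2 consumption (mg/h) = 6948 kg * 247 mg/(kg*h) = 1716156 mg/h
Convert to g/h: 1716156 / 1000 = 1716.156 g/h

1716.156 g/h


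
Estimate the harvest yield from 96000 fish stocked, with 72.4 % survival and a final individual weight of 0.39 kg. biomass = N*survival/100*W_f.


Survivors = 96000 * 72.4/100 = 69504 fish
Harvest biomass = survivors * W_f = 69504 * 0.39 = 27106.56 kg

27106.56 kg


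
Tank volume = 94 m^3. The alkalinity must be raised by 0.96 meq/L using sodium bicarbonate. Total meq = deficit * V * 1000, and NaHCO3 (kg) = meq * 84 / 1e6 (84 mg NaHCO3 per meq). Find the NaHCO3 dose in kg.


Tank volume in L = 94 m^3 * 1000 = 94000 L
Total meq required = 0.96 meq/L * 94000 L = 90240 meq
NaHCO3 mass = 90240 meq * 84 mg/meq / 1e6 = 7.58016 kg

7.58016 kg


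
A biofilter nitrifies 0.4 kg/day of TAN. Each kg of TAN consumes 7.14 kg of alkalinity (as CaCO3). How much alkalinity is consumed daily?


Alkalinity factor: 7.14 kg CaCO3 consumed per kg TAN nitrified
alk = 0.4 kg TAN * 7.14 = 2.856 kg CaCO3/day

2.856 kg CaCO3/day


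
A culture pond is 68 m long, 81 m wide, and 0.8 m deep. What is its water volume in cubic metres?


Base area = L * W = 68 * 81 = 5508 m^2
Volume = area * depth = 5508 * 0.8 = 4406.4 m^3

4406.4 m^3


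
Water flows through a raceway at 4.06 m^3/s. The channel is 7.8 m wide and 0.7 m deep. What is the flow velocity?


Cross-sectional area = W * d = 7.8 * 0.7 = 5.46 m^2
Velocity = Q / A = 4.06 / 5.46 = 0.74359 m/s

0.74359 m/s


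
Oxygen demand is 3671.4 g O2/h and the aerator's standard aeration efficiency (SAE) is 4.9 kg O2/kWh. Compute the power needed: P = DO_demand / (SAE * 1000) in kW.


SAE in g O2/kWh = 4.9 * 1000 = 4900 g/kWh
P = DO_demand / SAE_g = 3671.4 / 4900 = 0.749265 kW

0.749265 kW
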